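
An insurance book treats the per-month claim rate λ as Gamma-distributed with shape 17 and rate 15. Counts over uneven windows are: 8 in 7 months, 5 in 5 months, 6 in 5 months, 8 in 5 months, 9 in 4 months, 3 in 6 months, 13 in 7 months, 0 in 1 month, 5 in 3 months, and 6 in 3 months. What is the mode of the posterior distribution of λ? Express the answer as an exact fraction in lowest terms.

Total count: 8 + 5 + 6 + 8 + 9 + 3 + 13 + 0 + 5 + 6 = 63.
Total exposure: 7 + 5 + 5 + 5 + 4 + 6 + 7 + 1 + 3 + 3 = 46 months.
The Gamma prior is conjugate for the Poisson rate, so λ | data ~ Gamma(17+63, 15+46) = Gamma(80, 61).
Posterior mode = (α'−1)/β' = 79/61.

79/61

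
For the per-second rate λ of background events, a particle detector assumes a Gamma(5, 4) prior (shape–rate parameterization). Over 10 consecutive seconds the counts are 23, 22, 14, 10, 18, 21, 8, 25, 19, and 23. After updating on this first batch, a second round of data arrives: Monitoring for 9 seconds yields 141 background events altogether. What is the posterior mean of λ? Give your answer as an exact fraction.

Total count: 23 + 22 + 14 + 10 + 18 + 21 + 8 + 25 + 19 + 23 = 183.
Total exposure: 10 seconds.
After the first batch: Gamma(5 + 183, 4 + 10) = Gamma(188, 14).
Total count 141 over total exposure 9 seconds.
After the second batch: Gamma(188 + 141, 14 + 9) = Gamma(329, 23).
Posterior mean = α'/β' = 329/23.

329/23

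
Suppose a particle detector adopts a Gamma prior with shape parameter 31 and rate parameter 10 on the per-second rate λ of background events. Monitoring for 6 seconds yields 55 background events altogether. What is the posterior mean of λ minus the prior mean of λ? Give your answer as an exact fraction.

91/40

Total count 55 over total exposure 6 seconds.
Posterior: α' = 31 + 55 = 86, β' = 10 + 6 = 16.
Posterior mean = 86/16 = 43/8; prior mean = 31/10 = 31/10. Difference = 43/8 − 31/10 = 91/40.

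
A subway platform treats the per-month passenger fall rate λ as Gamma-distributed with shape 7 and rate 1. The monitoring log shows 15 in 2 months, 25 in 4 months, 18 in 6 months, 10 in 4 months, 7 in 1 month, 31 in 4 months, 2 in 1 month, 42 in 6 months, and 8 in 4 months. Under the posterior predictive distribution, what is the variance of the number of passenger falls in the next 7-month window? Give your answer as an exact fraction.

Total count: 15 + 25 + 18 + 10 + 7 + 31 + 2 + 42 + 8 = 158.
Total exposure: 2 + 4 + 6 + 4 + 1 + 4 + 1 + 6 + 4 = 32 months.
Posterior: α' = 7 + 158 = 165, β' = 1 + 32 = 33.
The posterior predictive for a window of length T is Negative Binomial with variance T·α'·(β'+T)/β'² = 7·165·40/1089 = 1400/33.

1400/33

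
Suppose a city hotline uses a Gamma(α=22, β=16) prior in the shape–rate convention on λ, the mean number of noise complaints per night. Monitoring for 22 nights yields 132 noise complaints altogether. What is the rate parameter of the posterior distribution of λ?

Total count 132 over total exposure 22 nights.
The Gamma prior is conjugate for the Poisson rate, so λ | data ~ Gamma(22+132, 16+22) = Gamma(154, 38).

38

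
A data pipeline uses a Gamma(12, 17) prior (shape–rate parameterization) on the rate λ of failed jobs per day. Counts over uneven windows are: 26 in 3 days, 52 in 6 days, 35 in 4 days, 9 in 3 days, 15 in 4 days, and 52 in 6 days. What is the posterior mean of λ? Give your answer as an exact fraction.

Total count: 26 + 52 + 35 + 9 + 15 + 52 = 189.
Total exposure: 3 + 6 + 4 + 3 + 4 + 6 = 26 days.
By Gamma–Poisson conjugacy, the posterior is Gamma(α + Σx, β + Σt) = Gamma(12 + 189, 17 + 26) = Gamma(201, 43).
Posterior mean = α'/β' = 201/43.

201/43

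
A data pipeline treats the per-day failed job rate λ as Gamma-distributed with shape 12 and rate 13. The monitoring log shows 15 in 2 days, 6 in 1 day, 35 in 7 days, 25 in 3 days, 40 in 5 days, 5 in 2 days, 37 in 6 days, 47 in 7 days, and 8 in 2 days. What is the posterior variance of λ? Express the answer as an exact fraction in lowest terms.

115/1152

Total count: 15 + 6 + 35 + 25 + 40 + 5 + 37 + 47 + 8 = 218.
Total exposure: 2 + 1 + 7 + 3 + 5 + 2 + 6 + 7 + 2 = 35 days.
Gamma(α, β) with Poisson data over total exposure Σt gives posterior Gamma(α+Σx, β+Σt) = Gamma(230, 48).
Posterior variance = α'/β'² = 230/2304 = 115/1152.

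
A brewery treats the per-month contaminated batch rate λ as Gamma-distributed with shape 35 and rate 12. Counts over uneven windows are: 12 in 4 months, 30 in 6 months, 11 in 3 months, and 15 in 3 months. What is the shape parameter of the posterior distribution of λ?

Total count: 12 + 30 + 11 + 15 = 68.
Total exposure: 4 + 6 + 3 + 3 = 16 months.
Posterior: α' = 35 + 68 = 103, β' = 12 + 16 = 28.

103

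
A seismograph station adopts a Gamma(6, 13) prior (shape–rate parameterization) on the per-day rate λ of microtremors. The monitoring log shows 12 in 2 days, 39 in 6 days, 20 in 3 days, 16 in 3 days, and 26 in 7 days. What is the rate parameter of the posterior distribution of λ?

Total count: 12 + 39 + 20 + 16 + 26 = 113.
Total exposure: 2 + 6 + 3 + 3 + 7 = 21 days.
The Gamma prior is conjugate for the Poisson rate, so λ | data ~ Gamma(6+113, 13+21) = Gamma(119, 34).

34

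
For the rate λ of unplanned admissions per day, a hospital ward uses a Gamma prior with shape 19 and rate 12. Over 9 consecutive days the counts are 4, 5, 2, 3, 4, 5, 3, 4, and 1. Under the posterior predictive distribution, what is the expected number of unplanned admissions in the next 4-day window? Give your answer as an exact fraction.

Total count: 4 + 5 + 2 + 3 + 4 + 5 + 3 + 4 + 1 = 31.
Total exposure: 9 days.
The Gamma prior is conjugate for the Poisson rate, so λ | data ~ Gamma(19+31, 12+9) = Gamma(50, 21).
Predictive mean over a 4-day window = T·E[λ|data] = 4·50/21 = 200/21.

200/21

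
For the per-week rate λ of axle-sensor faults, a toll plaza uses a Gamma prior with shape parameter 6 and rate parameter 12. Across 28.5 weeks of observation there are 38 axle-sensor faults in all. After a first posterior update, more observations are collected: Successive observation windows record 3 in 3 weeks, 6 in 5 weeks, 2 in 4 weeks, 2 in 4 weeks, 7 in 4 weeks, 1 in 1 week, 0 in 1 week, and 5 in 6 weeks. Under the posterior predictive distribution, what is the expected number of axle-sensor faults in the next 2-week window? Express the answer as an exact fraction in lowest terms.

Total count 38 over total exposure 28.5 weeks.
After the first batch: Gamma(6 + 38, 12 + 28.5) = Gamma(44, 81/2).
Total count: 3 + 6 + 2 + 2 + 7 + 1 + 0 + 5 = 26.
Total exposure: 3 + 5 + 4 + 4 + 4 + 1 + 1 + 6 = 28 weeks.
After the second batch: Gamma(44 + 26, 81/2 + 28) = Gamma(70, 137/2).
Predictive mean over a 2-week window = T·E[λ|data] = 2·70/(137/2) = 280/137.

280/137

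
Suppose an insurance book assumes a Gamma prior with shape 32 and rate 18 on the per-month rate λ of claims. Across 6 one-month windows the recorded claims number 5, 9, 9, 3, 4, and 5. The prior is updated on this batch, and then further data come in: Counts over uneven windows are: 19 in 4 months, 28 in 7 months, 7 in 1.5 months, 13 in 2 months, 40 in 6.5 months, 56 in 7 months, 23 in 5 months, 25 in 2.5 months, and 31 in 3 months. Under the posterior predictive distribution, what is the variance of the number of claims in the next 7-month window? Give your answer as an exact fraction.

Total count: 5 + 9 + 9 + 3 + 4 + 5 = 35.
Total exposure: 6 months.
After the first batch: Gamma(32 + 35, 18 + 6) = Gamma(67, 24).
Total count: 19 + 28 + 7 + 13 + 40 + 56 + 23 + 25 + 31 = 242.
Total exposure: 4 + 7 + 1.5 + 2 + 6.5 + 7 + 5 + 2.5 + 3 = 38.5 months.
After the second batch: Gamma(67 + 242, 24 + 38.5) = Gamma(309, 125/2).
The posterior predictive for a window of length T is Negative Binomial with variance T·α'·(β'+T)/β'² = 7·309·(139/2)/(15625/4) = 601314/15625.

601314/15625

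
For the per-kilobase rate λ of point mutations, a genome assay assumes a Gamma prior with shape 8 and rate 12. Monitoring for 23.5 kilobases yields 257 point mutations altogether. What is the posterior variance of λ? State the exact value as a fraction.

1060/5041

Total count 257 over total exposure 23.5 kilobases.
Conjugate update: add total count to the shape and total exposure to the rate, giving Gamma(265, 71/2).
Posterior variance = α'/β'² = 265/(5041/4) = 1060/5041.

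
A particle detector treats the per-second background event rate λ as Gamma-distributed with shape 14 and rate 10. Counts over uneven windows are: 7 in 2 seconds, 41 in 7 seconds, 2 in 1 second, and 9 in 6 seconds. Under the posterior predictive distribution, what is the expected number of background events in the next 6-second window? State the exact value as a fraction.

Total count: 7 + 41 + 2 + 9 = 59.
Total exposure: 2 + 7 + 1 + 6 = 16 seconds.
The Gamma prior is conjugate for the Poisson rate, so λ | data ~ Gamma(14+59, 10+16) = Gamma(73, 26).
Predictive mean over a 6-second window = T·E[λ|data] = 6·73/26 = 219/13.

219/13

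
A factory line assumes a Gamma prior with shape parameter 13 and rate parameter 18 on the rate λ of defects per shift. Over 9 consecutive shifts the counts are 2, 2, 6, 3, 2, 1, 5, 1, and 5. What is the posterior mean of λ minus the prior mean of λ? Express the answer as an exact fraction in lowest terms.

Total count: 2 + 2 + 6 + 3 + 2 + 1 + 5 + 1 + 5 = 27.
Total exposure: 9 shifts.
Conjugate update: add total count to the shape and total exposure to the rate, giving Gamma(40, 27).
Posterior mean = 40/27 = 40/27; prior mean = 13/18 = 13/18. Difference = 40/27 − 13/18 = 41/54.

41/54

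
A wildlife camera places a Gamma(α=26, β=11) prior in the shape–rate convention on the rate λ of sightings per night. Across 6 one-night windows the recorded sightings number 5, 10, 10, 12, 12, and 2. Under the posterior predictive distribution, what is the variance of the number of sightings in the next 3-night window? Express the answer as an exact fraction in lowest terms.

Total count: 5 + 10 + 10 + 12 + 12 + 2 = 51.
Total exposure: 6 nights.
Gamma(α, β) with Poisson data over total exposure Σt gives posterior Gamma(α+Σx, β+Σt) = Gamma(77, 17).
The posterior predictive for a window of length T is Negative Binomial with variance T·α'·(β'+T)/β'² = 3·77·20/289 = 4620/289.

4620/289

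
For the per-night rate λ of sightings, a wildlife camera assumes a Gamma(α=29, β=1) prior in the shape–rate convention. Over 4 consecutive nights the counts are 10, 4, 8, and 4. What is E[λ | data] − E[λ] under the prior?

Total count: 10 + 4 + 8 + 4 = 26.
Total exposure: 4 nights.
Posterior: α' = 29 + 26 = 55, β' = 1 + 4 = 5.
Posterior mean = 55/5 = 11; prior mean = 29/1 = 29. Difference = 11 − 29 = -18.

-18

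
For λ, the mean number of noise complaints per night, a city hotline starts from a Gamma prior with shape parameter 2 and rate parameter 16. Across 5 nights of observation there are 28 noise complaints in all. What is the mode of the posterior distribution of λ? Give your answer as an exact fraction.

29/21

Total count 28 over total exposure 5 nights.
Posterior: α' = 2 + 28 = 30, β' = 16 + 5 = 21.
Posterior mode = (α'−1)/β' = 29/21.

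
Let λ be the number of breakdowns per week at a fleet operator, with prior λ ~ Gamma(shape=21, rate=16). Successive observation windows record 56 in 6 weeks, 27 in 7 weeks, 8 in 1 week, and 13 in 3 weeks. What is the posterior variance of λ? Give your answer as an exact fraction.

125/1089

Total count: 56 + 27 + 8 + 13 = 104.
Total exposure: 6 + 7 + 1 + 3 = 17 weeks.
By Gamma–Poisson conjugacy, the posterior is Gamma(α + Σx, β + Σt) = Gamma(21 + 104, 16 + 17) = Gamma(125, 33).
Posterior variance = α'/β'² = 125/1089.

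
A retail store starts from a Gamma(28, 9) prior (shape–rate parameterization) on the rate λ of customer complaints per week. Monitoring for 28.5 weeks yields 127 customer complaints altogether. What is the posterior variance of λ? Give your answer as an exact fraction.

124/1125

Total count 127 over total exposure 28.5 weeks.
Conjugate update: add total count to the shape and total exposure to the rate, giving Gamma(155, 75/2).
Posterior variance = α'/β'² = 155/(5625/4) = 124/1125.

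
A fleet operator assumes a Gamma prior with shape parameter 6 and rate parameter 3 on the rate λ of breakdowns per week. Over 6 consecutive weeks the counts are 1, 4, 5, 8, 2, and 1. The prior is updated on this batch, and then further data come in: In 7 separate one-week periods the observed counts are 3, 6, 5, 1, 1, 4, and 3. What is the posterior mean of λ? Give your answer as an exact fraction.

Total count: 1 + 4 + 5 + 8 + 2 + 1 = 21.
Total exposure: 6 weeks.
After the first batch: Gamma(6 + 21, 3 + 6) = Gamma(27, 9).
Total count: 3 + 6 + 5 + 1 + 1 + 4 + 3 = 23.
Total exposure: 7 weeks.
After the second batch: Gamma(27 + 23, 9 + 7) = Gamma(50, 16).
Posterior mean = α'/β' = 50/16 = 25/8.

25/8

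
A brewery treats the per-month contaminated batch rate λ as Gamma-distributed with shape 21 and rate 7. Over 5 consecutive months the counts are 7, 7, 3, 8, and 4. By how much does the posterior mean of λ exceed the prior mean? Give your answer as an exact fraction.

7/6

Total count: 7 + 7 + 3 + 8 + 4 = 29.
Total exposure: 5 months.
The Gamma prior is conjugate for the Poisson rate, so λ | data ~ Gamma(21+29, 7+5) = Gamma(50, 12).
Posterior mean = 50/12 = 25/6; prior mean = 21/7 = 3. Difference = 25/6 − 3 = 7/6.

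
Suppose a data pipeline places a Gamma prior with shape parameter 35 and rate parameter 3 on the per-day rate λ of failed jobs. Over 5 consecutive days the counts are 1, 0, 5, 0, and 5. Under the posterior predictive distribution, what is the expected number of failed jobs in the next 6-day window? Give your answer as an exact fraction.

Total count: 1 + 0 + 5 + 0 + 5 = 11.
Total exposure: 5 days.
Conjugate update: add total count to the shape and total exposure to the rate, giving Gamma(46, 8).
Predictive mean over a 6-day window = T·E[λ|data] = 6·46/8 = 69/2.

69/2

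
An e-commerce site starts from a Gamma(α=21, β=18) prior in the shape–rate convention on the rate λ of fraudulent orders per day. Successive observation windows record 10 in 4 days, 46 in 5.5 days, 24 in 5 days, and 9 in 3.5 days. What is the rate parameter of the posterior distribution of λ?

36

Total count: 10 + 46 + 24 + 9 = 89.
Total exposure: 4 + 5.5 + 5 + 3.5 = 18 days.
Conjugate update: add total count to the shape and total exposure to the rate, giving Gamma(110, 36).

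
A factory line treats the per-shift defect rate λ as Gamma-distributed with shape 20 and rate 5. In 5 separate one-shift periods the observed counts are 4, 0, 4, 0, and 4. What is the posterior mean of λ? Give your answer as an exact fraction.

Total count: 4 + 0 + 4 + 0 + 4 = 12.
Total exposure: 5 shifts.
Conjugate update: add total count to the shape and total exposure to the rate, giving Gamma(32, 10).
Posterior mean = α'/β' = 32/10 = 16/5.

16/5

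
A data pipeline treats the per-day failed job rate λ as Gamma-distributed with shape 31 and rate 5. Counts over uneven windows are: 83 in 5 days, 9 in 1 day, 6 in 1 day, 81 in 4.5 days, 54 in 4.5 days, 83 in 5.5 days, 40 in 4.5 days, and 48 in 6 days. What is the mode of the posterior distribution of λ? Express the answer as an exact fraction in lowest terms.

434/37

Total count: 83 + 9 + 6 + 81 + 54 + 83 + 40 + 48 = 404.
Total exposure: 5 + 1 + 1 + 4.5 + 4.5 + 5.5 + 4.5 + 6 = 32 days.
The Gamma prior is conjugate for the Poisson rate, so λ | data ~ Gamma(31+404, 5+32) = Gamma(435, 37).
Posterior mode = (α'−1)/β' = 434/37.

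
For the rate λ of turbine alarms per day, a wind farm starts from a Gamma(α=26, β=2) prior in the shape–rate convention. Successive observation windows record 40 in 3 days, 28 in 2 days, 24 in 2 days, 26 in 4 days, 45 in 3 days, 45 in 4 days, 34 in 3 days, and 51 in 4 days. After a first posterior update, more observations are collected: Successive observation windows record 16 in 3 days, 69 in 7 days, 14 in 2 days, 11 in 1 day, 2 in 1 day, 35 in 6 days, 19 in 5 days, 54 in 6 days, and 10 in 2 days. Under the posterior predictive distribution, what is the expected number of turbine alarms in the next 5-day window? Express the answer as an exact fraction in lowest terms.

Total count: 40 + 28 + 24 + 26 + 45 + 45 + 34 + 51 = 293.
Total exposure: 3 + 2 + 2 + 4 + 3 + 4 + 3 + 4 = 25 days.
After the first batch: Gamma(26 + 293, 2 + 25) = Gamma(319, 27).
Total count: 16 + 69 + 14 + 11 + 2 + 35 + 19 + 54 + 10 = 230.
Total exposure: 3 + 7 + 2 + 1 + 1 + 6 + 5 + 6 + 2 = 33 days.
After the second batch: Gamma(319 + 230, 27 + 33) = Gamma(549, 60).
Predictive mean over a 5-day window = T·E[λ|data] = 5·549/60 = 183/4.

183/4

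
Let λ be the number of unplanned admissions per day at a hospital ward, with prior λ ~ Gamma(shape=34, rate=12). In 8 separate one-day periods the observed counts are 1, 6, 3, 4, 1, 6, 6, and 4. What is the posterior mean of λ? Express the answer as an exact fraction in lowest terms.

Total count: 1 + 6 + 3 + 4 + 1 + 6 + 6 + 4 = 31.
Total exposure: 8 days.
The Gamma prior is conjugate for the Poisson rate, so λ | data ~ Gamma(34+31, 12+8) = Gamma(65, 20).
Posterior mean = α'/β' = 65/20 = 13/4.

13/4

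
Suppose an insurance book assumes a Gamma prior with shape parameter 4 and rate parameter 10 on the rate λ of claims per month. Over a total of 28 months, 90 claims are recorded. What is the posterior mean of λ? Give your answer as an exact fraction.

Total count 90 over total exposure 28 months.
Posterior: α' = 4 + 90 = 94, β' = 10 + 28 = 38.
Posterior mean = α'/β' = 94/38 = 47/19.

47/19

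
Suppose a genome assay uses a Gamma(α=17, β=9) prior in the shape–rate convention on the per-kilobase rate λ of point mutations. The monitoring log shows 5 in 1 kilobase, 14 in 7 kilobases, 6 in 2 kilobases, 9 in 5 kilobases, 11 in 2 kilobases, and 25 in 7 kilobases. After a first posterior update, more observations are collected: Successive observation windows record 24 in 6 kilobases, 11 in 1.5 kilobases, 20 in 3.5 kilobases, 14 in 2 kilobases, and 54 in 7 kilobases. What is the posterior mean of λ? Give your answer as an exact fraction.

Total count: 5 + 14 + 6 + 9 + 11 + 25 = 70.
Total exposure: 1 + 7 + 2 + 5 + 2 + 7 = 24 kilobases.
After the first batch: Gamma(17 + 70, 9 + 24) = Gamma(87, 33).
Total count: 24 + 11 + 20 + 14 + 54 = 123.
Total exposure: 6 + 1.5 + 3.5 + 2 + 7 = 20 kilobases.
After the second batch: Gamma(87 + 123, 33 + 20) = Gamma(210, 53).
Posterior mean = α'/β' = 210/53.

210/53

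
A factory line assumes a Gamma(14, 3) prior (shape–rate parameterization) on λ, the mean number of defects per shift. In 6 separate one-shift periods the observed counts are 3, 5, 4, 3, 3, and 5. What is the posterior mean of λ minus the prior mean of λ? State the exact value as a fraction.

Total count: 3 + 5 + 4 + 3 + 3 + 5 = 23.
Total exposure: 6 shifts.
Posterior: α' = 14 + 23 = 37, β' = 3 + 6 = 9.
Posterior mean = 37/9 = 37/9; prior mean = 14/3 = 14/3. Difference = 37/9 − 14/3 = -5/9.

-5/9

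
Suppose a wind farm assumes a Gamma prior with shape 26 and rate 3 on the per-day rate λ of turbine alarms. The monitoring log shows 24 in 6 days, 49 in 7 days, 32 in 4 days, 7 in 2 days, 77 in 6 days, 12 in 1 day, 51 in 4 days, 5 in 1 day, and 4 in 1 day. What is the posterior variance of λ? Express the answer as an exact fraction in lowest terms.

41/175

Total count: 24 + 49 + 32 + 7 + 77 + 12 + 51 + 5 + 4 = 261.
Total exposure: 6 + 7 + 4 + 2 + 6 + 1 + 4 + 1 + 1 = 32 days.
Conjugate update: add total count to the shape and total exposure to the rate, giving Gamma(287, 35).
Posterior variance = α'/β'² = 287/1225 = 41/175.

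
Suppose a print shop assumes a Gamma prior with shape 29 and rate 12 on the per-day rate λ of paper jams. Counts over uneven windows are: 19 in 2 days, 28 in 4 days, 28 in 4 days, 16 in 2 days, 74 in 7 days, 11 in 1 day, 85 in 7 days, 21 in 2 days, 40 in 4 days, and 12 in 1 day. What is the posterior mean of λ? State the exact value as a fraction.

Total count: 19 + 28 + 28 + 16 + 74 + 11 + 85 + 21 + 40 + 12 = 334.
Total exposure: 2 + 4 + 4 + 2 + 7 + 1 + 7 + 2 + 4 + 1 = 34 days.
By Gamma–Poisson conjugacy, the posterior is Gamma(α + Σx, β + Σt) = Gamma(29 + 334, 12 + 34) = Gamma(363, 46).
Posterior mean = α'/β' = 363/46.

363/46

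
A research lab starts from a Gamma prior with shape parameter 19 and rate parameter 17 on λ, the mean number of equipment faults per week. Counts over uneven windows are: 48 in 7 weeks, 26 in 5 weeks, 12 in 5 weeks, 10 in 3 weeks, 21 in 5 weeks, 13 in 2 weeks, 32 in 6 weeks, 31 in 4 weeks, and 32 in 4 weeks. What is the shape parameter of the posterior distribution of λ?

244

Total count: 48 + 26 + 12 + 10 + 21 + 13 + 32 + 31 + 32 = 225.
Total exposure: 7 + 5 + 5 + 3 + 5 + 2 + 6 + 4 + 4 = 41 weeks.
The Gamma prior is conjugate for the Poisson rate, so λ | data ~ Gamma(19+225, 17+41) = Gamma(244, 58).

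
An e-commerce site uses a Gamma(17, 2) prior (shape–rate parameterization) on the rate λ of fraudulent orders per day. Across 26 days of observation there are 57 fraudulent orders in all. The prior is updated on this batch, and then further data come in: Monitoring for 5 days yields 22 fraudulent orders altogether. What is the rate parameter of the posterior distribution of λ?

33

Total count 57 over total exposure 26 days.
After the first batch: Gamma(17 + 57, 2 + 26) = Gamma(74, 28).
Total count 22 over total exposure 5 days.
After the second batch: Gamma(74 + 22, 28 + 5) = Gamma(96, 33).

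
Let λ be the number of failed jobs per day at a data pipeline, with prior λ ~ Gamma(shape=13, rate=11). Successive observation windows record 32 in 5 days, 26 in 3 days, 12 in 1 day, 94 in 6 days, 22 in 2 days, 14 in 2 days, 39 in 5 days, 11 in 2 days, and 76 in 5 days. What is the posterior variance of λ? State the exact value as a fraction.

Total count: 32 + 26 + 12 + 94 + 22 + 14 + 39 + 11 + 76 = 326.
Total exposure: 5 + 3 + 1 + 6 + 2 + 2 + 5 + 2 + 5 = 31 days.
The Gamma prior is conjugate for the Poisson rate, so λ | data ~ Gamma(13+326, 11+31) = Gamma(339, 42).
Posterior variance = α'/β'² = 339/1764 = 113/588.

113/588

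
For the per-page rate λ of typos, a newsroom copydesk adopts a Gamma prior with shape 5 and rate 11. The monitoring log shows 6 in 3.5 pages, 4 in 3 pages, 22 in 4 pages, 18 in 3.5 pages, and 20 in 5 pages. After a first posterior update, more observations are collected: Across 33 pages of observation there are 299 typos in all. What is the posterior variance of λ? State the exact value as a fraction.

Total count: 6 + 4 + 22 + 18 + 20 = 70.
Total exposure: 3.5 + 3 + 4 + 3.5 + 5 = 19 pages.
After the first batch: Gamma(5 + 70, 11 + 19) = Gamma(75, 30).
Total count 299 over total exposure 33 pages.
After the second batch: Gamma(75 + 299, 30 + 33) = Gamma(374, 63).
Posterior variance = α'/β'² = 374/3969.

374/3969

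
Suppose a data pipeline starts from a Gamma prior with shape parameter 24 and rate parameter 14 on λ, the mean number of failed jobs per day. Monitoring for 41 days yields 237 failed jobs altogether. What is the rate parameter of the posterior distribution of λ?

Total count 237 over total exposure 41 days.
Gamma(α, β) with Poisson data over total exposure Σt gives posterior Gamma(α+Σx, β+Σt) = Gamma(261, 55).

55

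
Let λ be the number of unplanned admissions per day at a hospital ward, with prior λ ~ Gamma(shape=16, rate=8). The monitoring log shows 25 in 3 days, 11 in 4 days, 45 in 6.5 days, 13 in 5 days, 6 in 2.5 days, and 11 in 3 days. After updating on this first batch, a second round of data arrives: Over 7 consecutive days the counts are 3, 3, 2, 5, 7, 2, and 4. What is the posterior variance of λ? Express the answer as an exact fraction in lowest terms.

Total count: 25 + 11 + 45 + 13 + 6 + 11 = 111.
Total exposure: 3 + 4 + 6.5 + 5 + 2.5 + 3 = 24 days.
After the first batch: Gamma(16 + 111, 8 + 24) = Gamma(127, 32).
Total count: 3 + 3 + 2 + 5 + 7 + 2 + 4 = 26.
Total exposure: 7 days.
After the second batch: Gamma(127 + 26, 32 + 7) = Gamma(153, 39).
Posterior variance = α'/β'² = 153/1521 = 17/169.

17/169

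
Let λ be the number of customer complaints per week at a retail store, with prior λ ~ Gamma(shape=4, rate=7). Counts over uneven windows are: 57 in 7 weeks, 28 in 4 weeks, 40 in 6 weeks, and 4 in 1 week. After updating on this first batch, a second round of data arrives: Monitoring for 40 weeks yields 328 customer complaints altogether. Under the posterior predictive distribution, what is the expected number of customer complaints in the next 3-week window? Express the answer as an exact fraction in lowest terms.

Total count: 57 + 28 + 40 + 4 = 129.
Total exposure: 7 + 4 + 6 + 1 = 18 weeks.
After the first batch: Gamma(4 + 129, 7 + 18) = Gamma(133, 25).
Total count 328 over total exposure 40 weeks.
After the second batch: Gamma(133 + 328, 25 + 40) = Gamma(461, 65).
Predictive mean over a 3-week window = T·E[λ|data] = 3·461/65 = 1383/65.

1383/65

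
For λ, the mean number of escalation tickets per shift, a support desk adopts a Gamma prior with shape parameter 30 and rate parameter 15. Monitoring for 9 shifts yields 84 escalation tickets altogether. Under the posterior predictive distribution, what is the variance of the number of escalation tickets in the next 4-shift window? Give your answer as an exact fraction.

Total count 84 over total exposure 9 shifts.
By Gamma–Poisson conjugacy, the posterior is Gamma(α + Σx, β + Σt) = Gamma(30 + 84, 15 + 9) = Gamma(114, 24).
The posterior predictive for a window of length T is Negative Binomial with variance T·α'·(β'+T)/β'² = 4·114·28/576 = 133/6.

133/6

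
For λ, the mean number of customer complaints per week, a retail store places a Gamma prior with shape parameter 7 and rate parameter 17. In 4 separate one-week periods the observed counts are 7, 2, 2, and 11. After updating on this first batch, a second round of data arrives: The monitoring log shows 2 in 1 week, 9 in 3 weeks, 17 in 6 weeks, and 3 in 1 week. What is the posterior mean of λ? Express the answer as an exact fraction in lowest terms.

15/8

Total count: 7 + 2 + 2 + 11 = 22.
Total exposure: 4 weeks.
After the first batch: Gamma(7 + 22, 17 + 4) = Gamma(29, 21).
Total count: 2 + 9 + 17 + 3 = 31.
Total exposure: 1 + 3 + 6 + 1 = 11 weeks.
After the second batch: Gamma(29 + 31, 21 + 11) = Gamma(60, 32).
Posterior mean = α'/β' = 60/32 = 15/8.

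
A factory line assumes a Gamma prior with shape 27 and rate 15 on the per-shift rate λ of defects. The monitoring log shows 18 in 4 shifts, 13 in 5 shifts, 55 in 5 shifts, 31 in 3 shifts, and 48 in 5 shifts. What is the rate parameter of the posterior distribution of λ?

37

Total count: 18 + 13 + 55 + 31 + 48 = 165.
Total exposure: 4 + 5 + 5 + 3 + 5 = 22 shifts.
By Gamma–Poisson conjugacy, the posterior is Gamma(α + Σx, β + Σt) = Gamma(27 + 165, 15 + 22) = Gamma(192, 37).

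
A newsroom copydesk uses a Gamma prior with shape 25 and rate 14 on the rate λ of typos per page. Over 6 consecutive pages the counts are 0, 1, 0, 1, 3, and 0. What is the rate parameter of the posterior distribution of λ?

20

Total count: 0 + 1 + 0 + 1 + 3 + 0 = 5.
Total exposure: 6 pages.
Gamma(α, β) with Poisson data over total exposure Σt gives posterior Gamma(α+Σx, β+Σt) = Gamma(30, 20).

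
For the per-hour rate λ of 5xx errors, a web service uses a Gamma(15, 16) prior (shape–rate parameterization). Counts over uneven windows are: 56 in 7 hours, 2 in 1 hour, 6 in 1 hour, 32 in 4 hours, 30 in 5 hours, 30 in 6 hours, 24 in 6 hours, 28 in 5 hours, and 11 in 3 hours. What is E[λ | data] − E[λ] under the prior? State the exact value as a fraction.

Total count: 56 + 2 + 6 + 32 + 30 + 30 + 24 + 28 + 11 = 219.
Total exposure: 7 + 1 + 1 + 4 + 5 + 6 + 6 + 5 + 3 = 38 hours.
The Gamma prior is conjugate for the Poisson rate, so λ | data ~ Gamma(15+219, 16+38) = Gamma(234, 54).
Posterior mean = 234/54 = 13/3; prior mean = 15/16 = 15/16. Difference = 13/3 − 15/16 = 163/48.

163/48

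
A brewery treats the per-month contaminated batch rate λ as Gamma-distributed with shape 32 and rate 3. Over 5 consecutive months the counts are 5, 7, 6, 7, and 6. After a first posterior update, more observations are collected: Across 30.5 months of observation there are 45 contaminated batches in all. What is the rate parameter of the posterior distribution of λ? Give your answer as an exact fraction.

Total count: 5 + 7 + 6 + 7 + 6 = 31.
Total exposure: 5 months.
After the first batch: Gamma(32 + 31, 3 + 5) = Gamma(63, 8).
Total count 45 over total exposure 30.5 months.
After the second batch: Gamma(63 + 45, 8 + 30.5) = Gamma(108, 77/2).

77/2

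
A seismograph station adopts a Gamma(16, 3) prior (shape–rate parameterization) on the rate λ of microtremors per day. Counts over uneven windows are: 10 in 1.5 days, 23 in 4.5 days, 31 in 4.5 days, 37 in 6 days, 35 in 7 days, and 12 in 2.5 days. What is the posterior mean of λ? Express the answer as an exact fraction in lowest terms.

Total count: 10 + 23 + 31 + 37 + 35 + 12 = 148.
Total exposure: 1.5 + 4.5 + 4.5 + 6 + 7 + 2.5 = 26 days.
Posterior: α' = 16 + 148 = 164, β' = 3 + 26 = 29.
Posterior mean = α'/β' = 164/29.

164/29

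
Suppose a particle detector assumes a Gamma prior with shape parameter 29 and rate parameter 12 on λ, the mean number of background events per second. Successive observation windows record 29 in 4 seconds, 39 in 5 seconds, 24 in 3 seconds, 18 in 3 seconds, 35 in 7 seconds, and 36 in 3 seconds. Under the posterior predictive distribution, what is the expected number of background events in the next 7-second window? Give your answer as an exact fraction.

Total count: 29 + 39 + 24 + 18 + 35 + 36 = 181.
Total exposure: 4 + 5 + 3 + 3 + 7 + 3 = 25 seconds.
Posterior: α' = 29 + 181 = 210, β' = 12 + 25 = 37.
Predictive mean over a 7-second window = T·E[λ|data] = 7·210/37 = 1470/37.

1470/37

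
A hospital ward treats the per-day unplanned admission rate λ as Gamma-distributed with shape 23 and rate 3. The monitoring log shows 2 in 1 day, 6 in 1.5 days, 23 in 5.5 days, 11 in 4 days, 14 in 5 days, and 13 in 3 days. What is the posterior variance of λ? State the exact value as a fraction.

4/23

Total count: 2 + 6 + 23 + 11 + 14 + 13 = 69.
Total exposure: 1 + 1.5 + 5.5 + 4 + 5 + 3 = 20 days.
The Gamma prior is conjugate for the Poisson rate, so λ | data ~ Gamma(23+69, 3+20) = Gamma(92, 23).
Posterior variance = α'/β'² = 92/529 = 4/23.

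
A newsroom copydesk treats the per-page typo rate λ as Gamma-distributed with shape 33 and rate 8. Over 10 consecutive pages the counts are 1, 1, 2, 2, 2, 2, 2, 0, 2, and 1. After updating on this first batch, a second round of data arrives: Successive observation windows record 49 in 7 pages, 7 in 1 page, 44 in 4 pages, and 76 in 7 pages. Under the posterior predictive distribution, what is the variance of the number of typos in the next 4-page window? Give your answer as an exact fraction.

Total count: 1 + 1 + 2 + 2 + 2 + 2 + 2 + 0 + 2 + 1 = 15.
Total exposure: 10 pages.
After the first batch: Gamma(33 + 15, 8 + 10) = Gamma(48, 18).
Total count: 49 + 7 + 44 + 76 = 176.
Total exposure: 7 + 1 + 4 + 7 = 19 pages.
After the second batch: Gamma(48 + 176, 18 + 19) = Gamma(224, 37).
The posterior predictive for a window of length T is Negative Binomial with variance T·α'·(β'+T)/β'² = 4·224·41/1369 = 36736/1369.

36736/1369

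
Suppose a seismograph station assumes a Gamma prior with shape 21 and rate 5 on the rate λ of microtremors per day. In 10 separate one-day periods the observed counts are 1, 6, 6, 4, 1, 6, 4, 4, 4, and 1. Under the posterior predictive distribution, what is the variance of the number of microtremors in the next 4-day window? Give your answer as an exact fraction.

4408/225

Total count: 1 + 6 + 6 + 4 + 1 + 6 + 4 + 4 + 4 + 1 = 37.
Total exposure: 10 days.
Conjugate update: add total count to the shape and total exposure to the rate, giving Gamma(58, 15).
The posterior predictive for a window of length T is Negative Binomial with variance T·α'·(β'+T)/β'² = 4·58·19/225 = 4408/225.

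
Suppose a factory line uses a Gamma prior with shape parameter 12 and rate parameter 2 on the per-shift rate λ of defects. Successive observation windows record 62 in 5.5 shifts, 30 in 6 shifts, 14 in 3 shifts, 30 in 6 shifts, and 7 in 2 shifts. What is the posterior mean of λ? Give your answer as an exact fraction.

Total count: 62 + 30 + 14 + 30 + 7 = 143.
Total exposure: 5.5 + 6 + 3 + 6 + 2 = 22.5 shifts.
The Gamma prior is conjugate for the Poisson rate, so λ | data ~ Gamma(12+143, 2+22.5) = Gamma(155, 49/2).
Posterior mean = α'/β' = 155/(49/2) = 310/49.

310/49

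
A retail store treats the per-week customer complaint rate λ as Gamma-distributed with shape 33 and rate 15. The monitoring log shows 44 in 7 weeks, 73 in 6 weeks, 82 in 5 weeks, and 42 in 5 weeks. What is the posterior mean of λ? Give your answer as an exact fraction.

Total count: 44 + 73 + 82 + 42 = 241.
Total exposure: 7 + 6 + 5 + 5 = 23 weeks.
Gamma(α, β) with Poisson data over total exposure Σt gives posterior Gamma(α+Σx, β+Σt) = Gamma(274, 38).
Posterior mean = α'/β' = 274/38 = 137/19.

137/19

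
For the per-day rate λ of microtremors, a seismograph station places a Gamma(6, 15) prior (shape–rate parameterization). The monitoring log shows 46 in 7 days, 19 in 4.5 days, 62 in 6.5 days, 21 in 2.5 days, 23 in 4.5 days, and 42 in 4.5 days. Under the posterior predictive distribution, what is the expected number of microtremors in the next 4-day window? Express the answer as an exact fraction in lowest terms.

1752/89

Total count: 46 + 19 + 62 + 21 + 23 + 42 = 213.
Total exposure: 7 + 4.5 + 6.5 + 2.5 + 4.5 + 4.5 = 29.5 days.
Gamma(α, β) with Poisson data over total exposure Σt gives posterior Gamma(α+Σx, β+Σt) = Gamma(219, 89/2).
Predictive mean over a 4-day window = T·E[λ|data] = 4·219/(89/2) = 1752/89.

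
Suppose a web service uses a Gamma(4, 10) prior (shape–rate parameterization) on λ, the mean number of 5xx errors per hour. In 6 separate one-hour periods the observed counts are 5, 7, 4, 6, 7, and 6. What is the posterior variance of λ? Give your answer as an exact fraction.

39/256

Total count: 5 + 7 + 4 + 6 + 7 + 6 = 35.
Total exposure: 6 hours.
The Gamma prior is conjugate for the Poisson rate, so λ | data ~ Gamma(4+35, 10+6) = Gamma(39, 16).
Posterior variance = α'/β'² = 39/256.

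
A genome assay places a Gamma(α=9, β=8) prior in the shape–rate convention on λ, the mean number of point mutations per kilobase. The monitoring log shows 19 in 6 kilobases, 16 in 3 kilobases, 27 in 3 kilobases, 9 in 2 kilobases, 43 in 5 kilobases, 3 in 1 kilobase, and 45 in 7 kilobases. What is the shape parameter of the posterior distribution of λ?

Total count: 19 + 16 + 27 + 9 + 43 + 3 + 45 = 162.
Total exposure: 6 + 3 + 3 + 2 + 5 + 1 + 7 = 27 kilobases.
Conjugate update: add total count to the shape and total exposure to the rate, giving Gamma(171, 35).

171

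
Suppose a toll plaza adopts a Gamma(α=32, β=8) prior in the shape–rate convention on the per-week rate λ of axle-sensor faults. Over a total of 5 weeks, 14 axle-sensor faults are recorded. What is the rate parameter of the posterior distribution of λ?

Total count 14 over total exposure 5 weeks.
By Gamma–Poisson conjugacy, the posterior is Gamma(α + Σx, β + Σt) = Gamma(32 + 14, 8 + 5) = Gamma(46, 13).

13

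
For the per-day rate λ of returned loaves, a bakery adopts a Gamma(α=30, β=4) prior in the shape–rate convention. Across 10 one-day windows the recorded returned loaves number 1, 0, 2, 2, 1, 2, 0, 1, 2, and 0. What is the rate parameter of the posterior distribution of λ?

Total count: 1 + 0 + 2 + 2 + 1 + 2 + 0 + 1 + 2 + 0 = 11.
Total exposure: 10 days.
By Gamma–Poisson conjugacy, the posterior is Gamma(α + Σx, β + Σt) = Gamma(30 + 11, 4 + 10) = Gamma(41, 14).

14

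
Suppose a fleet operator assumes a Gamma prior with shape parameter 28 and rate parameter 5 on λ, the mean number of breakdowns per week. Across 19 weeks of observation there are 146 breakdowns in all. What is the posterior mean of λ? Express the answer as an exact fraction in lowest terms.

29/4

Total count 146 over total exposure 19 weeks.
The Gamma prior is conjugate for the Poisson rate, so λ | data ~ Gamma(28+146, 5+19) = Gamma(174, 24).
Posterior mean = α'/β' = 174/24 = 29/4.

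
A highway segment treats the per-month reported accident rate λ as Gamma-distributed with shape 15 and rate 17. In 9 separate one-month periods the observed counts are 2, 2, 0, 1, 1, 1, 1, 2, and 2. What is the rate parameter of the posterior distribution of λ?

Total count: 2 + 2 + 0 + 1 + 1 + 1 + 1 + 2 + 2 = 12.
Total exposure: 9 months.
Posterior: α' = 15 + 12 = 27, β' = 17 + 9 = 26.

26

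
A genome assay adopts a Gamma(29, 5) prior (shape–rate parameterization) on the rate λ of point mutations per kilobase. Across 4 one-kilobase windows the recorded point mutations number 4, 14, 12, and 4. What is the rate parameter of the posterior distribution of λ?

Total count: 4 + 14 + 12 + 4 = 34.
Total exposure: 4 kilobases.
By Gamma–Poisson conjugacy, the posterior is Gamma(α + Σx, β + Σt) = Gamma(29 + 34, 5 + 4) = Gamma(63, 9).

9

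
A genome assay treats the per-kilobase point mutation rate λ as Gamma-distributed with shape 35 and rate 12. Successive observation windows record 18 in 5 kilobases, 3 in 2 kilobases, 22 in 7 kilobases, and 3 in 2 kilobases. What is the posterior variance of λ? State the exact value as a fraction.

81/784

Total count: 18 + 3 + 22 + 3 = 46.
Total exposure: 5 + 2 + 7 + 2 = 16 kilobases.
The Gamma prior is conjugate for the Poisson rate, so λ | data ~ Gamma(35+46, 12+16) = Gamma(81, 28).
Posterior variance = α'/β'² = 81/784.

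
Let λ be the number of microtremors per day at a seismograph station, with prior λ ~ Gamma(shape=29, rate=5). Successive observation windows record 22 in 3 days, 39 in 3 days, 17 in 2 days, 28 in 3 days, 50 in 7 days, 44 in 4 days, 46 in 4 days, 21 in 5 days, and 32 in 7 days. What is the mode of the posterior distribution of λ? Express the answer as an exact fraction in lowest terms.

Total count: 22 + 39 + 17 + 28 + 50 + 44 + 46 + 21 + 32 = 299.
Total exposure: 3 + 3 + 2 + 3 + 7 + 4 + 4 + 5 + 7 = 38 days.
Gamma(α, β) with Poisson data over total exposure Σt gives posterior Gamma(α+Σx, β+Σt) = Gamma(328, 43).
Posterior mode = (α'−1)/β' = 327/43.

327/43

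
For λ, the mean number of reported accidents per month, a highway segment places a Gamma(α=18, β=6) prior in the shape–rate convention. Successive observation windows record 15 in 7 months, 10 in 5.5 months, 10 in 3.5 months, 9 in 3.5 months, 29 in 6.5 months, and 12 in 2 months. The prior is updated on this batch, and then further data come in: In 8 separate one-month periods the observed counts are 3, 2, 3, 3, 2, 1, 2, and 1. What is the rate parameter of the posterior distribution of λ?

42

Total count: 15 + 10 + 10 + 9 + 29 + 12 = 85.
Total exposure: 7 + 5.5 + 3.5 + 3.5 + 6.5 + 2 = 28 months.
After the first batch: Gamma(18 + 85, 6 + 28) = Gamma(103, 34).
Total count: 3 + 2 + 3 + 3 + 2 + 1 + 2 + 1 = 17.
Total exposure: 8 months.
After the second batch: Gamma(103 + 17, 34 + 8) = Gamma(120, 42).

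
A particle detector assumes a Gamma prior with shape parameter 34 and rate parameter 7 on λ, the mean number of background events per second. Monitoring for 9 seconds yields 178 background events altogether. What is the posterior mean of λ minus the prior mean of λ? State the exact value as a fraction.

Total count 178 over total exposure 9 seconds.
Gamma(α, β) with Poisson data over total exposure Σt gives posterior Gamma(α+Σx, β+Σt) = Gamma(212, 16).
Posterior mean = 212/16 = 53/4; prior mean = 34/7 = 34/7. Difference = 53/4 − 34/7 = 235/28.

235/28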